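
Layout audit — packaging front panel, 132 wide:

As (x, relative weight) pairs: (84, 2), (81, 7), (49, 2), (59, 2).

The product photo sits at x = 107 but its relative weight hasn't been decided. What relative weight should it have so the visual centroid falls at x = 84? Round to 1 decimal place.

Existing Σw = 13 (2 + 7 + 2 + 2); existing moment 2·84 + 7·81 + 2·49 + 2·59 = 951.
Balance at x = 84 requires (951 + w·107) / (13 + w) = 84.
Solving: w = (84·13 − 951) / (107 − 84) = 141 / 23 ≈ 6.13.

w ≈ 6.1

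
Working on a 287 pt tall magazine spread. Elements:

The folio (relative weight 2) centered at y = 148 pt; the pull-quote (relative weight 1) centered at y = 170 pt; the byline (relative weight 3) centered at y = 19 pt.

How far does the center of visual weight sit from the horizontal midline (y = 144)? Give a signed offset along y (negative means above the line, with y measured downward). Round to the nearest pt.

≈ -57 pt

Total weight = 2 + 1 + 3 = 6.
Σw·y = 2·148 + 1·170 + 3·19 = 523, so ȳ = 523/6 ≈ 87.17.
Difference: 87.17 − 144 ≈ -56.83.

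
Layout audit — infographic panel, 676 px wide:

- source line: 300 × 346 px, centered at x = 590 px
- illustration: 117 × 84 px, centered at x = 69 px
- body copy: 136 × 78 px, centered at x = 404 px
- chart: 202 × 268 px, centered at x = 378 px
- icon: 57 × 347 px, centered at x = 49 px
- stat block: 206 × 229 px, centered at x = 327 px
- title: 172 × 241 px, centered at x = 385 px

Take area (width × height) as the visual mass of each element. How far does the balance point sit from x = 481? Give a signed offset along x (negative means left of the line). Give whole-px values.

≈ -66 px

Taking area as weight: source line 300·346 = 103800, illustration 117·84 = 9828, body copy 136·78 = 10608, chart 202·268 = 54136, icon 57·347 = 19779, stat block 206·229 = 47174, title 172·241 = 41452. Sum 286777.
x: moment 119023261 / weight 286777 ≈ 415.04
Against x = 481, that's 415.04 − 481 = -65.96.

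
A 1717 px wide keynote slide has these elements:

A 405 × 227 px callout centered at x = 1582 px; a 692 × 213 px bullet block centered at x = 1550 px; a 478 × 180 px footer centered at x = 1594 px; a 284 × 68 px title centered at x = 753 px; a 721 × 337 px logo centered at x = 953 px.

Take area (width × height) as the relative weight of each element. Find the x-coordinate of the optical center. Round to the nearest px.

x ≈ 1288

Areas: callout 405·227 = 91935, bullet block 692·213 = 147396, footer 478·180 = 86040, title 284·68 = 19312, logo 721·337 = 242977. Total weight = 587660.
x-moment: 91935·1582 + 147396·1550 + 86040·1594 + 19312·753 + 242977·953 = 757151747; centroid 757151747/587660 ≈ 1288.42.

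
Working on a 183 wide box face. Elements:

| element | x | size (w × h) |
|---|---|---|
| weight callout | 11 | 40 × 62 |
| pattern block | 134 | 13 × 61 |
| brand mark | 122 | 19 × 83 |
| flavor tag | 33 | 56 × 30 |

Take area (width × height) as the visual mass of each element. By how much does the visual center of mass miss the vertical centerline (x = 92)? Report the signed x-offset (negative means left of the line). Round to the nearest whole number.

Taking area as weight: weight callout 40·62 = 2480, pattern block 13·61 = 793, brand mark 19·83 = 1577, flavor tag 56·30 = 1680. Sum 6530.
x-moment: 2480·11 + 793·134 + 1577·122 + 1680·33 = 381376; centroid 381376/6530 ≈ 58.40.
Against x = 92, that's 58.40 − 92 = -33.60.

≈ -34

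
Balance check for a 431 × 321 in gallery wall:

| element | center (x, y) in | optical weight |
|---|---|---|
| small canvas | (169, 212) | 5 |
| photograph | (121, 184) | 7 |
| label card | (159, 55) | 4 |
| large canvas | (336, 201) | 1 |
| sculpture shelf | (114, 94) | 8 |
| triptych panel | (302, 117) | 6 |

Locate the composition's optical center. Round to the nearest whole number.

Weights sum to 5 + 7 + 4 + 1 + 8 + 6 = 31.
Σw·x = 5388; x̄ = 5388/31 ≈ 173.81.
Σw·y = 4223; ȳ = 4223/31 ≈ 136.23.

(174, 136)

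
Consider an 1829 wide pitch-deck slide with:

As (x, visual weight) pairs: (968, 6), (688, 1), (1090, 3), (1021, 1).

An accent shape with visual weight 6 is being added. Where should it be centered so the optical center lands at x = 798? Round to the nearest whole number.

New total weight: (6 + 1 + 3 + 1) + 6 = 17.
x: need Σw·x = 17·798 = 13566. Existing = 6·968 + 1·688 + 3·1090 + 1·1021 = 10787. Remainder 2779 / 6 ≈ 463.17.

x ≈ 463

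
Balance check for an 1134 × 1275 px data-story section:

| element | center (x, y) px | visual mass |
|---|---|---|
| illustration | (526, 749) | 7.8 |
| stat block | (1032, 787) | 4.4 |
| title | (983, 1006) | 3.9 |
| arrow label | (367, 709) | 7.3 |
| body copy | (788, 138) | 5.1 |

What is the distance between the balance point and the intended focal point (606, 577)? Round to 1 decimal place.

≈ 114.9 px

Total weight = 7.8 + 4.4 + 3.9 + 7.3 + 5.1 = 28.5.
x-moment: 7.8·526 + 4.4·1032 + 3.9·983 + 7.3·367 + 5.1·788 = 19175.2; centroid 19175.2/28.5 ≈ 672.81.
y-moment: 7.8·749 + 4.4·787 + 3.9·1006 + 7.3·709 + 5.1·138 = 19107.9; centroid 19107.9/28.5 ≈ 670.45.
Offset from (606, 577): Δx ≈ 66.81, Δy ≈ 93.45; distance = √(Δx² + Δy²) ≈ 114.88.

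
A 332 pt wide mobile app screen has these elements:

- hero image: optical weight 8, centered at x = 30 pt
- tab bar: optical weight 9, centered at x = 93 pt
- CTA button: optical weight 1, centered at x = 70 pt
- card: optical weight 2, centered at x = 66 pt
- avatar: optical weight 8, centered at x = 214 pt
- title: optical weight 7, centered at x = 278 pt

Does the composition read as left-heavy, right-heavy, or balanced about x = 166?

left-heavy

Σw = 8 + 9 + 1 + 2 + 8 + 7 = 35.
Σw·x = 4937; x̄ = 4937/35 ≈ 141.06.
Since 141.1 is left of 166, the composition reads left-heavy.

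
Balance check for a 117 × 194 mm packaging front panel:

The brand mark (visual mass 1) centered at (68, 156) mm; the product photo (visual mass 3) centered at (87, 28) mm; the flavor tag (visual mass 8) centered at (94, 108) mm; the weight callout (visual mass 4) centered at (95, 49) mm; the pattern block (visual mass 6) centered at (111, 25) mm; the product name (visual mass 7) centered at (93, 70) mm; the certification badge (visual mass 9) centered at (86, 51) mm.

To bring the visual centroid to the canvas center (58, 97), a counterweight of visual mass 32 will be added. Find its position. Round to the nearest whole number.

With the counterweight, Σw becomes 1 + 3 + 8 + 4 + 6 + 7 + 9 + 32 = 70.
Along x: (3552 + 32·x) / 70 = 58 (existing moment 1·68 + 3·87 + 8·94 + 4·95 + 6·111 + 7·93 + 9·86 = 3552) ⇒ x = (4060 − 3552) / 32 ≈ 15.88.
Along y: (2399 + 32·y) / 70 = 97 (existing moment 1·156 + 3·28 + 8·108 + 4·49 + 6·25 + 7·70 + 9·51 = 2399) ⇒ y = (6790 − 2399) / 32 ≈ 137.22.

(16, 137)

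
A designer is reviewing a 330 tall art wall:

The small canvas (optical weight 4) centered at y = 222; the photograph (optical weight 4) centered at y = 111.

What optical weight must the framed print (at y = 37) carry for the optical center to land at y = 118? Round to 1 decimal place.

Known weights sum to 4 + 4 = 8; their moment is 4·222 + 4·111 = 1332.
Set Σw·y/Σw = 118: (1332 + 37w) = 118·(8 + w).
So w = (118·8 − 1332)/(37 − 118) = -388/-81 ≈ 4.79.

w ≈ 4.8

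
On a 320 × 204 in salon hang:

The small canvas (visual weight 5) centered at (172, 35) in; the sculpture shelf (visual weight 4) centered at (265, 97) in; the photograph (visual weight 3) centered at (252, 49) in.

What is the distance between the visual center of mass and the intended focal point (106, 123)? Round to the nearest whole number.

Σw = 5 + 4 + 3 = 12.
Σw·x = 5·172 + 4·265 + 3·252 = 2676, so x̄ = 2676/12 ≈ 223.00.
Σw·y = 5·35 + 4·97 + 3·49 = 710, so ȳ = 710/12 ≈ 59.17.
Offset from (106, 123): Δx ≈ 117.00, Δy ≈ -63.83; distance = √(Δx² + Δy²) ≈ 133.28.

≈ 133 in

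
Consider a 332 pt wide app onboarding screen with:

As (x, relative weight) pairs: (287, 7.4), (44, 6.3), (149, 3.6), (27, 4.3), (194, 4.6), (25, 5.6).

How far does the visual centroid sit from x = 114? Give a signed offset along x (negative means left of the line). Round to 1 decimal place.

Σw = 7.4 + 6.3 + 3.6 + 4.3 + 4.6 + 5.6 = 31.8.
x: moment 4085.9 / weight 31.8 ≈ 128.49
Offset from x = 114: 128.49 − 114 ≈ 14.49.

≈ 14.5 pt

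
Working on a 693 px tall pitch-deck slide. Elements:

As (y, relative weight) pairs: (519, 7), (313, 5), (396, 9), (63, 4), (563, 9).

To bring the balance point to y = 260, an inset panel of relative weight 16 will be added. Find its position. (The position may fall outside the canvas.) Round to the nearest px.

After adding the inset panel, total weight = 7 + 5 + 9 + 4 + 9 + 16 = 50.
Along y: (14081 + 16·y) / 50 = 260 (existing moment 7·519 + 5·313 + 9·396 + 4·63 + 9·563 = 14081) ⇒ y = (13000 − 14081) / 16 ≈ -67.56.

y ≈ -68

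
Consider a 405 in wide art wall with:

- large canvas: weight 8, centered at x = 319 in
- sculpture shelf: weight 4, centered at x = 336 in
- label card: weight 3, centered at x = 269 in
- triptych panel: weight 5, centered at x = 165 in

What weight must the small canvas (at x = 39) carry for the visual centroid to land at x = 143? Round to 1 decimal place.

w ≈ 25.7

Existing Σw = 20 (8 + 4 + 3 + 5); existing moment 8·319 + 4·336 + 3·269 + 5·165 = 5528.
Balance at x = 143 requires (5528 + w·39) / (20 + w) = 143.
Rearranging, w·(39 − 143) = 143·20 − 5528 = -2668, so w ≈ -2668/-104 = 25.65.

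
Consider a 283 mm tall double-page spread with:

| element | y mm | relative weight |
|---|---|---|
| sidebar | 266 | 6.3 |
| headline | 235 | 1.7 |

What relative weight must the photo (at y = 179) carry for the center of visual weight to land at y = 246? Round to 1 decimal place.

Known weights sum to 6.3 + 1.7 = 8.0; their moment is 6.3·266 + 1.7·235 = 2075.3.
For the centroid to hit 246: (2075.3 + w·179) / (8.0 + w) = 246.
Solving: w = (246·8.0 − 2075.3) / (179 − 246) = -107.3 / -67 ≈ 1.60.

w ≈ 1.6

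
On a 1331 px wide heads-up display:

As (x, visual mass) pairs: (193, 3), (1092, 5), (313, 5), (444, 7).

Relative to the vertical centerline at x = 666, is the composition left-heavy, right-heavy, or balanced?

Weights sum to 3 + 5 + 5 + 7 = 20.
Σw·x = 3·193 + 5·1092 + 5·313 + 7·444 = 10712, so x̄ = 10712/20 ≈ 535.60.
535.6 vs midline 666 → left-heavy.

left-heavy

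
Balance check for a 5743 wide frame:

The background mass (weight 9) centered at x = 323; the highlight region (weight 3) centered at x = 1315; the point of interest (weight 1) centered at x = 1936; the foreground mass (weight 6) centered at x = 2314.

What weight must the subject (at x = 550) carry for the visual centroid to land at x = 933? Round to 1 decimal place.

w ≈ 12.9

Fixed elements: Σw = 9 + 3 + 1 + 6 = 19, Σw·x = 9·323 + 3·1315 + 1·1936 + 6·2314 = 22672.
Set Σw·x/Σw = 933: (22672 + 550w) = 933·(19 + w).
Rearranging, w·(550 − 933) = 933·19 − 22672 = -4945, so w ≈ -4945/-383 = 12.91.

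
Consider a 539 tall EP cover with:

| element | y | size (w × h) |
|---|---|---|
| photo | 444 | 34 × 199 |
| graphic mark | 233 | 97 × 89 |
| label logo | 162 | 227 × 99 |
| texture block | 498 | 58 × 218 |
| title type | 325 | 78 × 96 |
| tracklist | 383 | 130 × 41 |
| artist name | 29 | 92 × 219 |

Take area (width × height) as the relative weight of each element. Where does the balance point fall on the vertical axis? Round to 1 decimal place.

y ≈ 239.7

Areas → weights: photo 34·199 = 6766, graphic mark 97·89 = 8633, label logo 227·99 = 22473, texture block 58·218 = 12644, title type 78·96 = 7488, tracklist 130·41 = 5330, artist name 92·219 = 20148; Σw = 83482.
Σw·y = 20012213; ȳ = 20012213/83482 ≈ 239.72.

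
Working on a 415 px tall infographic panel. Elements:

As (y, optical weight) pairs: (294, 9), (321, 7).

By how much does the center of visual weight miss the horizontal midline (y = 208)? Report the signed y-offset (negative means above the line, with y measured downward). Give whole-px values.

Σw = 9 + 7 = 16.
y: (9·294 + 7·321) / 16 = 4893 / 16 ≈ 305.81
Against y = 208, that's 305.81 − 208 = 97.81.

≈ 98 px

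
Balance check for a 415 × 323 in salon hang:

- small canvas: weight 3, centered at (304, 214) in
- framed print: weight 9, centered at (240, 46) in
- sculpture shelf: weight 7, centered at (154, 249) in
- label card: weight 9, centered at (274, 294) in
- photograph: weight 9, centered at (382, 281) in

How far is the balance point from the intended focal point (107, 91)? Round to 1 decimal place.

Weights sum to 3 + 9 + 7 + 9 + 9 = 37.
x-moment: 3·304 + 9·240 + 7·154 + 9·274 + 9·382 = 10054; centroid 10054/37 ≈ 271.73.
y-moment: 3·214 + 9·46 + 7·249 + 9·294 + 9·281 = 7974; centroid 7974/37 ≈ 215.51.
From (107, 91): dx = 164.73, dy = 124.51, so the distance is √(dx²+dy²) ≈ 206.49.

≈ 206.5 in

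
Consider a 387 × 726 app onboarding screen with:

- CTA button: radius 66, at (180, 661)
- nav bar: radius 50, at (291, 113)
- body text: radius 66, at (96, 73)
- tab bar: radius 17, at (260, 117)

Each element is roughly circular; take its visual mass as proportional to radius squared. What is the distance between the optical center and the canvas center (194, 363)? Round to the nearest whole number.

r² weights: CTA button 66² = 4356, nav bar 50² = 2500, body text 66² = 4356, tab bar 17² = 289. Total = 11501.
x-moment: 4356·180 + 2500·291 + 4356·96 + 289·260 = 2004896; centroid 2004896/11501 ≈ 174.32.
y-moment: 4356·661 + 2500·113 + 4356·73 + 289·117 = 3513617; centroid 3513617/11501 ≈ 305.51.
Offset from (194, 363): Δx ≈ -19.68, Δy ≈ -57.49; distance = √(Δx² + Δy²) ≈ 60.77.

≈ 61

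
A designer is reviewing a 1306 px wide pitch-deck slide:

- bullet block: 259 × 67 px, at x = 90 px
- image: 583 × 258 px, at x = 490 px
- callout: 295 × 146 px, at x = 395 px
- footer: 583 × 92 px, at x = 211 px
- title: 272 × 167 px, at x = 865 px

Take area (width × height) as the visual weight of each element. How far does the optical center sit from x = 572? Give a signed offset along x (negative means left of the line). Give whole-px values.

≈ -111 px

Areas: bullet block 259·67 = 17353, image 583·258 = 150414, callout 295·146 = 43070, footer 583·92 = 53636, title 272·167 = 45424. Total weight = 309897.
x-moment: 17353·90 + 150414·490 + 43070·395 + 53636·211 + 45424·865 = 142886236; centroid 142886236/309897 ≈ 461.08.
Offset from x = 572: 461.08 − 572 ≈ -110.92.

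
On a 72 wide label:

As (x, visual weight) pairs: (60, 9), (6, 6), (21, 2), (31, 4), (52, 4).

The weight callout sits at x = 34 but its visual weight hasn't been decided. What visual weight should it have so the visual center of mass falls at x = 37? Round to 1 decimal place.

Known weights sum to 9 + 6 + 2 + 4 + 4 = 25; their moment is 9·60 + 6·6 + 2·21 + 4·31 + 4·52 = 950.
Balance at x = 37 requires (950 + w·34) / (25 + w) = 37.
Rearranging, w·(34 − 37) = 37·25 − 950 = -25, so w ≈ -25/-3 = 8.33.

w ≈ 8.3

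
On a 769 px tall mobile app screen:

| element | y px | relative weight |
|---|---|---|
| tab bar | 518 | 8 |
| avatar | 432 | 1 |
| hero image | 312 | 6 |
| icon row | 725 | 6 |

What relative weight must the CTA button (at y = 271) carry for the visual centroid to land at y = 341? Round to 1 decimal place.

w ≈ 52.0

Known weights sum to 8 + 1 + 6 + 6 = 21; their moment is 8·518 + 1·432 + 6·312 + 6·725 = 10798.
For the centroid to hit 341: (10798 + w·271) / (21 + w) = 341.
So w = (341·21 − 10798)/(271 − 341) = -3637/-70 ≈ 51.96.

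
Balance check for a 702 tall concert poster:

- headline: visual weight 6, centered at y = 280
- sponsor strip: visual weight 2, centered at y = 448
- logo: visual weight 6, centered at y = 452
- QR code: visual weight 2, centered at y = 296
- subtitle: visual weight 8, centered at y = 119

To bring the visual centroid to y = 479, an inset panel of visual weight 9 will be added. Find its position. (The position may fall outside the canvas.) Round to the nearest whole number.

With the inset panel, Σw becomes 6 + 2 + 6 + 2 + 8 + 9 = 33.
y: need Σw·y = 33·479 = 15807. Existing = 6·280 + 2·448 + 6·452 + 2·296 + 8·119 = 6832. Remainder 8975 / 9 ≈ 997.22.

y ≈ 997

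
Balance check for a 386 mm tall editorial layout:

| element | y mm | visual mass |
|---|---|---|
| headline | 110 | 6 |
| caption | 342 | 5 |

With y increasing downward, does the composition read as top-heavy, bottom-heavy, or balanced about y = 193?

Σw = 6 + 5 = 11.
y-moment: 6·110 + 5·342 = 2370; centroid 2370/11 ≈ 215.45.
Since 215.5 is below (larger y than) 193, the composition reads bottom-heavy.

bottom-heavy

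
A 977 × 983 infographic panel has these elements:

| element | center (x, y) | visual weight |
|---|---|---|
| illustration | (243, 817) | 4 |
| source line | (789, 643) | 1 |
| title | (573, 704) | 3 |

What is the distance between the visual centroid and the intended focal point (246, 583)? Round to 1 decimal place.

Total weight = 4 + 1 + 3 = 8.
x: (4·243 + 1·789 + 3·573) / 8 = 3480 / 8 ≈ 435.00
y: (4·817 + 1·643 + 3·704) / 8 = 6023 / 8 ≈ 752.88
From (246, 583): dx = 189.00, dy = 169.88, so the distance is √(dx²+dy²) ≈ 254.12.

≈ 254.1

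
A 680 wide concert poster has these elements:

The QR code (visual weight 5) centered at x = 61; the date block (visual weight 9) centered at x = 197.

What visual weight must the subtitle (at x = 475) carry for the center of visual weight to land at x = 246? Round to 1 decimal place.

w ≈ 6.0

Known weights sum to 5 + 9 = 14; their moment is 5·61 + 9·197 = 2078.
Balance at x = 246 requires (2078 + w·475) / (14 + w) = 246.
Solving: w = (246·14 − 2078) / (475 − 246) = 1366 / 229 ≈ 5.97.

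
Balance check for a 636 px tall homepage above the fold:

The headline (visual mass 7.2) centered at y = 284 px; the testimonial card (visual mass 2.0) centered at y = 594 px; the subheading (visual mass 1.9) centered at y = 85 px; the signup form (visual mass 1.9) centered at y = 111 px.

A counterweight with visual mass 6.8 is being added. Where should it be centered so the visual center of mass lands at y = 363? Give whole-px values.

y ≈ 527

With the counterweight, Σw becomes 7.2 + 2.0 + 1.9 + 1.9 + 6.8 = 19.8.
Along y: (3605.2 + 6.8·y) / 19.8 = 363 (existing moment 7.2·284 + 2.0·594 + 1.9·85 + 1.9·111 = 3605.2) ⇒ y = (7187.4 − 3605.2) / 6.8 ≈ 526.79.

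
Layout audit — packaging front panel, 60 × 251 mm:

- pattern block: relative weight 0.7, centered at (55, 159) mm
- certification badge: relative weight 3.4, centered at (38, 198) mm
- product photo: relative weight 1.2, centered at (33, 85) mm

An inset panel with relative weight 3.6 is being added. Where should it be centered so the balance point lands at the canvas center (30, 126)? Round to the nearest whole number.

With the inset panel, Σw becomes 0.7 + 3.4 + 1.2 + 3.6 = 8.9.
Along x: (207.3 + 3.6·x) / 8.9 = 30 (existing moment 0.7·55 + 3.4·38 + 1.2·33 = 207.3) ⇒ x = (267.0 − 207.3) / 3.6 ≈ 16.58.
Along y: (886.5 + 3.6·y) / 8.9 = 126 (existing moment 0.7·159 + 3.4·198 + 1.2·85 = 886.5) ⇒ y = (1121.4 − 886.5) / 3.6 ≈ 65.25.

(17, 65)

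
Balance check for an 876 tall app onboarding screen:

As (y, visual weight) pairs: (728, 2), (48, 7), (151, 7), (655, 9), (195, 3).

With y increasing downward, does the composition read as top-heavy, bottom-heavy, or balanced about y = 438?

Σw = 2 + 7 + 7 + 9 + 3 = 28.
y: (2·728 + 7·48 + 7·151 + 9·655 + 3·195) / 28 = 9329 / 28 ≈ 333.18
333.2 lies above (smaller y than) the midline 438, so the layout is top-heavy.

top-heavy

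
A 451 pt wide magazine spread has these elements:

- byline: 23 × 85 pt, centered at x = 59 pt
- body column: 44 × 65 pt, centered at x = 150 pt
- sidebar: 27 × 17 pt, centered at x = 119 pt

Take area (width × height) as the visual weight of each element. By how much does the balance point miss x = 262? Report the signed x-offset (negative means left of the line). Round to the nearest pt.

Areas → weights: byline 23·85 = 1955, body column 44·65 = 2860, sidebar 27·17 = 459; Σw = 5274.
Σw·x = 1955·59 + 2860·150 + 459·119 = 598966, so x̄ = 598966/5274 ≈ 113.57.
Against x = 262, that's 113.57 − 262 = -148.43.

≈ -148 pt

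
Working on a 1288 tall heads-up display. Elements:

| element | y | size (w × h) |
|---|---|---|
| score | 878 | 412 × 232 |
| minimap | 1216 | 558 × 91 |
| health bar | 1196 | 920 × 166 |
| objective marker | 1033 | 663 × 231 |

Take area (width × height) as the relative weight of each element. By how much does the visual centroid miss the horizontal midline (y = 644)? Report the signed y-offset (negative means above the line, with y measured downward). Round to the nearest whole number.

≈ 432

Areas: score 412·232 = 95584, minimap 558·91 = 50778, health bar 920·166 = 152720, objective marker 663·231 = 153153. Total weight = 452235.
y: (95584·878 + 50778·1216 + 152720·1196 + 153153·1033) / 452235 = 486528969 / 452235 ≈ 1075.83
Difference: 1075.83 − 644 ≈ 431.83.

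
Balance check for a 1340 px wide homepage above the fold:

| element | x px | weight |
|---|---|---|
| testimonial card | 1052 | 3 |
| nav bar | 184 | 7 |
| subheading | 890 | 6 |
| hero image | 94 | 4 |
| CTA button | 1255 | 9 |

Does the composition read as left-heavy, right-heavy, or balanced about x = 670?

Σw = 3 + 7 + 6 + 4 + 9 = 29.
x-moment: 3·1052 + 7·184 + 6·890 + 4·94 + 9·1255 = 21455; centroid 21455/29 ≈ 739.83.
Since 739.8 is right of 670, the composition reads right-heavy.

right-heavy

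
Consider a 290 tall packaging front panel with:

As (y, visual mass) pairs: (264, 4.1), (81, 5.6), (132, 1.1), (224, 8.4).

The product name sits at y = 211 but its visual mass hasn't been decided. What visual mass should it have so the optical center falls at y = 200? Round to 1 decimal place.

w ≈ 25.2

Existing Σw = 19.2 (4.1 + 5.6 + 1.1 + 8.4); existing moment 4.1·264 + 5.6·81 + 1.1·132 + 8.4·224 = 3562.8.
For the centroid to hit 200: (3562.8 + w·211) / (19.2 + w) = 200.
Rearranging, w·(211 − 200) = 200·19.2 − 3562.8 = 277.2, so w ≈ 277.2/11 = 25.20.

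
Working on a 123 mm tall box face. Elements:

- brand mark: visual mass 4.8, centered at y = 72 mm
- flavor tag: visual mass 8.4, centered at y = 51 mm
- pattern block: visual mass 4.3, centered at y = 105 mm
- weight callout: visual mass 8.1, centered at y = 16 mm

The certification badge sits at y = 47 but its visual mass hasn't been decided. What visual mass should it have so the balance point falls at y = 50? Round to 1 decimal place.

Existing Σw = 25.6 (4.8 + 8.4 + 4.3 + 8.1); existing moment 4.8·72 + 8.4·51 + 4.3·105 + 8.1·16 = 1355.1.
For the centroid to hit 50: (1355.1 + w·47) / (25.6 + w) = 50.
Solving: w = (50·25.6 − 1355.1) / (47 − 50) = -75.1 / -3 ≈ 25.03.

w ≈ 25.0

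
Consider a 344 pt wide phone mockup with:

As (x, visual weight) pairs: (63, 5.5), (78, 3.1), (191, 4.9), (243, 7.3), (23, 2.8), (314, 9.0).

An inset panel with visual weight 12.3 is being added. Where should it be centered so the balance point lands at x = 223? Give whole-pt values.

After adding the inset panel, total weight = 5.5 + 3.1 + 4.9 + 7.3 + 2.8 + 9.0 + 12.3 = 44.9.
x: need Σw·x = 44.9·223 = 10012.7. Existing = 5.5·63 + 3.1·78 + 4.9·191 + 7.3·243 + 2.8·23 + 9.0·314 = 6188.5. Remainder 3824.2 / 12.3 ≈ 310.91.

x ≈ 311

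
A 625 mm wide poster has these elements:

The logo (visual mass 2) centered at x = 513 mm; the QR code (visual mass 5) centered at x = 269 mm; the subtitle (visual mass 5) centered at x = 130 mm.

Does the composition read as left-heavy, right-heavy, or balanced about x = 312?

Σw = 2 + 5 + 5 = 12.
x: (2·513 + 5·269 + 5·130) / 12 = 3021 / 12 ≈ 251.75
251.8 lies left of the midline 312, so the layout is left-heavy.

left-heavy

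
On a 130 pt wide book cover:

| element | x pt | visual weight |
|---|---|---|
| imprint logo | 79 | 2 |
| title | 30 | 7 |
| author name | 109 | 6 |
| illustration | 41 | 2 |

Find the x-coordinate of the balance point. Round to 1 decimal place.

Weights sum to 2 + 7 + 6 + 2 = 17.
x-moment: 2·79 + 7·30 + 6·109 + 2·41 = 1104; centroid 1104/17 ≈ 64.94.

x ≈ 64.9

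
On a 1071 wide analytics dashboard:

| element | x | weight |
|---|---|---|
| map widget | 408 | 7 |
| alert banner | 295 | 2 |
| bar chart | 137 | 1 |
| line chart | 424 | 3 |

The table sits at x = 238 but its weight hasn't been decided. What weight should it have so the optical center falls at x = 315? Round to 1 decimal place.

w ≈ 9.9

Existing Σw = 13 (7 + 2 + 1 + 3); existing moment 7·408 + 2·295 + 1·137 + 3·424 = 4855.
For the centroid to hit 315: (4855 + w·238) / (13 + w) = 315.
Rearranging, w·(238 − 315) = 315·13 − 4855 = -760, so w ≈ -760/-77 = 9.87.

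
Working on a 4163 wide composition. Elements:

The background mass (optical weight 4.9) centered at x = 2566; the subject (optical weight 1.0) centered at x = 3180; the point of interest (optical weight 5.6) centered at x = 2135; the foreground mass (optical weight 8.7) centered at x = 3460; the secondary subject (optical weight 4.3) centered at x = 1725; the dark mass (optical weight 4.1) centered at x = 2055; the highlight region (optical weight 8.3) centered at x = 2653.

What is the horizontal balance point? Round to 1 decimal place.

Total weight = 4.9 + 1.0 + 5.6 + 8.7 + 4.3 + 4.1 + 8.3 = 36.9.
x: moment 95674.3 / weight 36.9 ≈ 2592.80

x ≈ 2592.8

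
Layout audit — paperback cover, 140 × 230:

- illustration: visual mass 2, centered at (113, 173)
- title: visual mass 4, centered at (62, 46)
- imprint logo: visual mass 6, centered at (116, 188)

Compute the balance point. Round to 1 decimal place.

(97.5, 138.2)

Σw = 2 + 4 + 6 = 12.
Σw·x = 2·113 + 4·62 + 6·116 = 1170, so x̄ = 1170/12 ≈ 97.50.
Σw·y = 2·173 + 4·46 + 6·188 = 1658, so ȳ = 1658/12 ≈ 138.17.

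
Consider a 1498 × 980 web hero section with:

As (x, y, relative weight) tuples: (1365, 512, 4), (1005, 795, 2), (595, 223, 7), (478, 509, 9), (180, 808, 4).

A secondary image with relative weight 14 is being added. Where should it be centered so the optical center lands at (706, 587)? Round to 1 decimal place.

New total weight: (4 + 2 + 7 + 9 + 4) + 14 = 40.
Along x: (16657 + 14·x) / 40 = 706 (existing moment 4·1365 + 2·1005 + 7·595 + 9·478 + 4·180 = 16657) ⇒ x = (28240 − 16657) / 14 ≈ 827.36.
Along y: (13012 + 14·y) / 40 = 587 (existing moment 4·512 + 2·795 + 7·223 + 9·509 + 4·808 = 13012) ⇒ y = (23480 − 13012) / 14 ≈ 747.71.

(827.4, 747.7)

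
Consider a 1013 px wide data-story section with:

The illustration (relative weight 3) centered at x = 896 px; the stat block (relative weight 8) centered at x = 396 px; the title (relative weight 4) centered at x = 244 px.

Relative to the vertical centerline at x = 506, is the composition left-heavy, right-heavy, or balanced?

Σw = 3 + 8 + 4 = 15.
Σw·x = 3·896 + 8·396 + 4·244 = 6832, so x̄ = 6832/15 ≈ 455.47.
Since 455.5 is left of 506, the composition reads left-heavy.

left-heavy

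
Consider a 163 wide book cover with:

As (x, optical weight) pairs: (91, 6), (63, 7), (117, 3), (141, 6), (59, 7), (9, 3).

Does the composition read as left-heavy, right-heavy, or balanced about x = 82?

Total weight = 6 + 7 + 3 + 6 + 7 + 3 = 32.
x: (6·91 + 7·63 + 3·117 + 6·141 + 7·59 + 3·9) / 32 = 2624 / 32 ≈ 82.00
That equals the midline 82 — balanced.

balanced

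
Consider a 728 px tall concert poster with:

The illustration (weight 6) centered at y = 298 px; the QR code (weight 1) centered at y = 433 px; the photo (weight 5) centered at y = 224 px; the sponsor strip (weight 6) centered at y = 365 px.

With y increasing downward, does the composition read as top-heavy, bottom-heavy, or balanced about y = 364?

Σw = 6 + 1 + 5 + 6 = 18.
y-moment: 6·298 + 1·433 + 5·224 + 6·365 = 5531; centroid 5531/18 ≈ 307.28.
Since 307.3 is above (smaller y than) 364, the composition reads top-heavy.

top-heavy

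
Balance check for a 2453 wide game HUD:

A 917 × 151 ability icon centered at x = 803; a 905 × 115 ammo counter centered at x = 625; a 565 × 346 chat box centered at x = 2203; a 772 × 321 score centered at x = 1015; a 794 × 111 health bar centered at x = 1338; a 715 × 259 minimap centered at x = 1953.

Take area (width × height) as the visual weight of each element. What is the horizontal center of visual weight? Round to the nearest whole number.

x ≈ 1395

Areas → weights: ability icon 917·151 = 138467, ammo counter 905·115 = 104075, chat box 565·346 = 195490, score 772·321 = 247812, health bar 794·111 = 88134, minimap 715·259 = 185185; Σw = 959163.
x: (138467·803 + 104075·625 + 195490·2203 + 247812·1015 + 88134·1338 + 185185·1953) / 959163 = 1338019123 / 959163 ≈ 1394.99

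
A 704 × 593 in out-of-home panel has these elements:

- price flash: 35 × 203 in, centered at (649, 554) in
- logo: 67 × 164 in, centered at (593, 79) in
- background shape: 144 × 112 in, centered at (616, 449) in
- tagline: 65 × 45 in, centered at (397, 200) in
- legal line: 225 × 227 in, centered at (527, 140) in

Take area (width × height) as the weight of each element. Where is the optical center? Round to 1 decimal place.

(557.0, 224.2)

Areas → weights: price flash 35·203 = 7105, logo 67·164 = 10988, background shape 144·112 = 16128, tagline 65·45 = 2925, legal line 225·227 = 51075; Σw = 88221.
Σw·x = 7105·649 + 10988·593 + 16128·616 + 2925·397 + 51075·527 = 49139627, so x̄ = 49139627/88221 ≈ 557.01.
Σw·y = 7105·554 + 10988·79 + 16128·449 + 2925·200 + 51075·140 = 19781194, so ȳ = 19781194/88221 ≈ 224.22.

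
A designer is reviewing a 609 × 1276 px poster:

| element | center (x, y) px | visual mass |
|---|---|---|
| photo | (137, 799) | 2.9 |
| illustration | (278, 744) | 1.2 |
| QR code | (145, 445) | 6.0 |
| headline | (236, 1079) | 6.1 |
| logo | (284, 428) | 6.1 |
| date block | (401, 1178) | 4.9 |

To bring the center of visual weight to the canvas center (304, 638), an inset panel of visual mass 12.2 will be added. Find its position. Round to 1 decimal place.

(429.5, 351.8)

With the inset panel, Σw becomes 2.9 + 1.2 + 6.0 + 6.1 + 6.1 + 4.9 + 12.2 = 39.4.
x: need Σw·x = 39.4·304 = 11977.6. Existing = 2.9·137 + 1.2·278 + 6.0·145 + 6.1·236 + 6.1·284 + 4.9·401 = 6737.8. Remainder 5239.8 / 12.2 ≈ 429.49.
y: need Σw·y = 39.4·638 = 25137.2. Existing = 2.9·799 + 1.2·744 + 6.0·445 + 6.1·1079 + 6.1·428 + 4.9·1178 = 20844.8. Remainder 4292.4 / 12.2 ≈ 351.84.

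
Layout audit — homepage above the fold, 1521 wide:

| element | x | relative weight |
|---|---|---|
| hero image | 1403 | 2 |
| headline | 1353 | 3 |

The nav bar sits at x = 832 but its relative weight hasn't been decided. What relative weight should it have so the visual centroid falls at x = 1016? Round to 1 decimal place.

Fixed elements: Σw = 2 + 3 = 5, Σw·x = 2·1403 + 3·1353 = 6865.
For the centroid to hit 1016: (6865 + w·832) / (5 + w) = 1016.
Solving: w = (1016·5 − 6865) / (832 − 1016) = -1785 / -184 ≈ 9.70.

w ≈ 9.7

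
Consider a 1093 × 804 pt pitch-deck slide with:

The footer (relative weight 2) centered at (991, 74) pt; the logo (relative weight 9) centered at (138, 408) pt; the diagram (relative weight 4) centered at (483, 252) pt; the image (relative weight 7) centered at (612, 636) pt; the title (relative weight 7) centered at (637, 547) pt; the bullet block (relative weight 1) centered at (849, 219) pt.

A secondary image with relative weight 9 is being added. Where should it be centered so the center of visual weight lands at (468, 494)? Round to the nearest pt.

(389, 660)

With the secondary image, Σw becomes 2 + 9 + 4 + 7 + 7 + 1 + 9 = 39.
x: target moment 39×468 = 18252; current 2·991 + 9·138 + 4·483 + 7·612 + 7·637 + 1·849 = 14748; the secondary image supplies 3504, so x = 3504/9 ≈ 389.33.
y: target moment 39×494 = 19266; current 2·74 + 9·408 + 4·252 + 7·636 + 7·547 + 1·219 = 13328; the secondary image supplies 5938, so y = 5938/9 ≈ 659.78.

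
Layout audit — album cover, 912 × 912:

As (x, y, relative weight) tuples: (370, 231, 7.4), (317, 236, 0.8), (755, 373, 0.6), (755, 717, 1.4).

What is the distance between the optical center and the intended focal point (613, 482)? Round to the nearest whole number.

Σw = 7.4 + 0.8 + 0.6 + 1.4 = 10.2.
x: (7.4·370 + 0.8·317 + 0.6·755 + 1.4·755) / 10.2 = 4501.6 / 10.2 ≈ 441.33
y: (7.4·231 + 0.8·236 + 0.6·373 + 1.4·717) / 10.2 = 3125.8 / 10.2 ≈ 306.45
From (613, 482): dx = -171.67, dy = -175.55, so the distance is √(dx²+dy²) ≈ 245.53.

≈ 246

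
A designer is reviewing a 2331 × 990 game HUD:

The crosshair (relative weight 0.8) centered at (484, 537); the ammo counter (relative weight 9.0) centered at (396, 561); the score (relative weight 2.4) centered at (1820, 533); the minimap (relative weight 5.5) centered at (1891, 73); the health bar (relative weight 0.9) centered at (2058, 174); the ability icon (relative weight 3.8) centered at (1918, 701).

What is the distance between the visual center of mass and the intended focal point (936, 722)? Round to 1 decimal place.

Σw = 0.8 + 9.0 + 2.4 + 5.5 + 0.9 + 3.8 = 22.4.
Σw·x = 0.8·484 + 9.0·396 + 2.4·1820 + 5.5·1891 + 0.9·2058 + 3.8·1918 = 27860.3, so x̄ = 27860.3/22.4 ≈ 1243.76.
Σw·y = 0.8·537 + 9.0·561 + 2.4·533 + 5.5·73 + 0.9·174 + 3.8·701 = 9979.7, so ȳ = 9979.7/22.4 ≈ 445.52.
From (936, 722): dx = 307.76, dy = -276.48, so the distance is √(dx²+dy²) ≈ 413.71.

≈ 413.7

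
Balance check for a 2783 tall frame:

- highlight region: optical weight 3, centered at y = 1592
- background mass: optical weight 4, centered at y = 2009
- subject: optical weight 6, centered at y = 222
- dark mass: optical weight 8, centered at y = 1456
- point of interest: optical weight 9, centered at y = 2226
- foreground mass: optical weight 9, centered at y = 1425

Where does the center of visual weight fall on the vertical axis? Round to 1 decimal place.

y ≈ 1503.9

Weights sum to 3 + 4 + 6 + 8 + 9 + 9 = 39.
Σw·y = 58651; ȳ = 58651/39 ≈ 1503.87.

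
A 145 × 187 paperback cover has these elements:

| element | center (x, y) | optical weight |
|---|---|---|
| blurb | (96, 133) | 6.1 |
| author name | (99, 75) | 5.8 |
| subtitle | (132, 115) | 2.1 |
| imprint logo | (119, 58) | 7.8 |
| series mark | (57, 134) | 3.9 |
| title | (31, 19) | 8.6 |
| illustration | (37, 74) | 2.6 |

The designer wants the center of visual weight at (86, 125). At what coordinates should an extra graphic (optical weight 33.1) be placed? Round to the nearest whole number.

After adding the extra graphic, total weight = 6.1 + 5.8 + 2.1 + 7.8 + 3.9 + 8.6 + 2.6 + 33.1 = 70.0.
x: target moment 70.0×86 = 6020.0; current 6.1·96 + 5.8·99 + 2.1·132 + 7.8·119 + 3.9·57 + 8.6·31 + 2.6·37 = 2950.3; the extra graphic supplies 3069.7, so x = 3069.7/33.1 ≈ 92.74.
y: target moment 70.0×125 = 8750.0; current 6.1·133 + 5.8·75 + 2.1·115 + 7.8·58 + 3.9·134 + 8.6·19 + 2.6·74 = 2818.6; the extra graphic supplies 5931.4, so y = 5931.4/33.1 ≈ 179.20.

(93, 179)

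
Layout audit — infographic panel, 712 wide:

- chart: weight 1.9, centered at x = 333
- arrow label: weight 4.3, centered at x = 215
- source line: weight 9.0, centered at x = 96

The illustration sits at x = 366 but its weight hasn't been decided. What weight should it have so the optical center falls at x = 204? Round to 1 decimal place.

Existing Σw = 15.2 (1.9 + 4.3 + 9.0); existing moment 1.9·333 + 4.3·215 + 9.0·96 = 2421.2.
Balance at x = 204 requires (2421.2 + w·366) / (15.2 + w) = 204.
Rearranging, w·(366 − 204) = 204·15.2 − 2421.2 = 679.6, so w ≈ 679.6/162 = 4.20.

w ≈ 4.2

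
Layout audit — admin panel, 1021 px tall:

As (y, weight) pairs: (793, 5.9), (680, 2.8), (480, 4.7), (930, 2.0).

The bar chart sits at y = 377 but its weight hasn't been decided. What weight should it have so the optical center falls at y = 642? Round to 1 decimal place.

w ≈ 3.1

Known weights sum to 5.9 + 2.8 + 4.7 + 2.0 = 15.4; their moment is 5.9·793 + 2.8·680 + 4.7·480 + 2.0·930 = 10698.7.
Set Σw·y/Σw = 642: (10698.7 + 377w) = 642·(15.4 + w).
Solving: w = (642·15.4 − 10698.7) / (377 − 642) = -811.9 / -265 ≈ 3.06.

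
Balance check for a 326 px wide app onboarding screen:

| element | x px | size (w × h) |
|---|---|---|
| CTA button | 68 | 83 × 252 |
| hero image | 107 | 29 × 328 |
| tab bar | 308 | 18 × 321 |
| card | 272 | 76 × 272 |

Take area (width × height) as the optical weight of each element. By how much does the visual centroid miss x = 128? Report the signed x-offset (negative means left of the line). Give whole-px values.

Areas: CTA button 83·252 = 20916, hero image 29·328 = 9512, tab bar 18·321 = 5778, card 76·272 = 20672. Total weight = 56878.
Σw·x = 20916·68 + 9512·107 + 5778·308 + 20672·272 = 9842480, so x̄ = 9842480/56878 ≈ 173.05.
Difference: 173.05 − 128 ≈ 45.05.

≈ 45 px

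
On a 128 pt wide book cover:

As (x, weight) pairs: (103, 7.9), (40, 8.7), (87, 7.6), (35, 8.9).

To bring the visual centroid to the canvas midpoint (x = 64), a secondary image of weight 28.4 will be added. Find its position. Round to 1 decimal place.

With the secondary image, Σw becomes 7.9 + 8.7 + 7.6 + 8.9 + 28.4 = 61.5.
x: target moment 61.5×64 = 3936.0; current 7.9·103 + 8.7·40 + 7.6·87 + 8.9·35 = 2134.4; the secondary image supplies 1801.6, so x = 1801.6/28.4 ≈ 63.44.

x ≈ 63.4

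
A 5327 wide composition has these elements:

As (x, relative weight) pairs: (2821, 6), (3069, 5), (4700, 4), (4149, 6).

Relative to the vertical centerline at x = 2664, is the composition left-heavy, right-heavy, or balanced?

Weights sum to 6 + 5 + 4 + 6 = 21.
Σw·x = 6·2821 + 5·3069 + 4·4700 + 6·4149 = 75965, so x̄ = 75965/21 ≈ 3617.38.
3617.4 lies right of the midline 2664, so the layout is right-heavy.

right-heavy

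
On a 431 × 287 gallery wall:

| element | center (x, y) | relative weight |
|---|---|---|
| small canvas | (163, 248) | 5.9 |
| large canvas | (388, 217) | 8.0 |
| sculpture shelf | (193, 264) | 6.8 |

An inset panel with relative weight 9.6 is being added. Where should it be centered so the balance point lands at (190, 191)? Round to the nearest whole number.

(39, 83)

After adding the inset panel, total weight = 5.9 + 8.0 + 6.8 + 9.6 = 30.3.
x: target moment 30.3×190 = 5757.0; current 5.9·163 + 8.0·388 + 6.8·193 = 5378.1; the inset panel supplies 378.9, so x = 378.9/9.6 ≈ 39.47.
y: target moment 30.3×191 = 5787.3; current 5.9·248 + 8.0·217 + 6.8·264 = 4994.4; the inset panel supplies 792.9, so y = 792.9/9.6 ≈ 82.59.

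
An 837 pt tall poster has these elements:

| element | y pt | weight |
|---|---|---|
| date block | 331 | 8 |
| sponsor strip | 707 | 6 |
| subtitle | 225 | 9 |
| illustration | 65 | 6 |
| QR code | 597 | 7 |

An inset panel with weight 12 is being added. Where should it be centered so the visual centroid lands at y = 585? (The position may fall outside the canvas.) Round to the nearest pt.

y ≈ 1216

After adding the inset panel, total weight = 8 + 6 + 9 + 6 + 7 + 12 = 48.
y: target moment 48×585 = 28080; current 8·331 + 6·707 + 9·225 + 6·65 + 7·597 = 13484; the inset panel supplies 14596, so y = 14596/12 ≈ 1216.33.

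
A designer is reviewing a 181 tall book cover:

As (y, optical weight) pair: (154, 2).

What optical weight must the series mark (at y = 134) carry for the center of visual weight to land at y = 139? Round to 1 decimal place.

Known: weight 2 with moment 2·154 = 308.
Set Σw·y/Σw = 139: (308 + 134w) = 139·(2 + w).
So w = (139·2 − 308)/(134 − 139) = -30/-5 ≈ 6.00.

w ≈ 6.0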